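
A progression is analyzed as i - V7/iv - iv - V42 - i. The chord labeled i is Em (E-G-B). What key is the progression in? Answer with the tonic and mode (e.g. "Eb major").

E minor

The chord Em is a minor triad rooted on E; its label is i.
If E is scale degree 1 and the mode makes that degree carry a minor triad, the tonic is E and the mode is minor.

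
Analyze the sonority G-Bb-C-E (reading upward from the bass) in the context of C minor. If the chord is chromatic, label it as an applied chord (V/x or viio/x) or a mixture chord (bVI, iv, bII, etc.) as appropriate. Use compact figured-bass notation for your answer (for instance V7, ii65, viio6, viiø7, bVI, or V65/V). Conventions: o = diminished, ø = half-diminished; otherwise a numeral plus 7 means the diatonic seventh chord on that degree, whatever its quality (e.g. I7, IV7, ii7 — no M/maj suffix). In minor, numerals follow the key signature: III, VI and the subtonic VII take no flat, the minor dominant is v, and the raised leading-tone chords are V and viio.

Stacked in thirds the chord is C-E-G-Bb: a dominant seventh chord on C.
C is not a diatonic chord root with this quality in C minor, but it lies a perfect fifth above F (iv), so the chord functions as an applied dominant of iv.
With G in the bass the chord is in second inversion, so the figured bass is 43.

V43/iv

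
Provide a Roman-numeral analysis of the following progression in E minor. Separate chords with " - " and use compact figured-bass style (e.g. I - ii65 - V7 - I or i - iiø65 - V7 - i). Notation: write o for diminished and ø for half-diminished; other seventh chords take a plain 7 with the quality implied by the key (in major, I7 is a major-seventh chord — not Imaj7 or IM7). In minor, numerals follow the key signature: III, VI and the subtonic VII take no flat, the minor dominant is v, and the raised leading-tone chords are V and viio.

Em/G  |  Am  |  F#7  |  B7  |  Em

Em/G: root E is the tonic; minor triad there is i6.
Am has root A, degree 4 in E minor, so iv.
F#7: chromatic; F# is V of V, so V7/V.
B7: root B is the dominant; dominant seventh chord there is V7.
Em has root E, degree 1 in E minor, so i.

i6 - iv - V7/V - V7 - i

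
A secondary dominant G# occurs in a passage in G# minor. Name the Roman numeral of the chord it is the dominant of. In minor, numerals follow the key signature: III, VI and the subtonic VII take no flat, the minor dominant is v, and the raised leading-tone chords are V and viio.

iv

The chord is a major triad on G#.
A dominant resolves down a perfect fifth: G# → C#. In G# minor, C# is scale degree 4, i.e. iv.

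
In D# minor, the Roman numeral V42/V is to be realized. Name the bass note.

The applied chord V42/V is rooted on E#: E#-G##-B#-D#.
The figure 42 means third inversion — the seventh is in the bass.

D#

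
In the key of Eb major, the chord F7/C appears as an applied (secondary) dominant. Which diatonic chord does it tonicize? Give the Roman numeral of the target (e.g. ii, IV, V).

V

The chord is a dominant seventh chord on F.
A dominant resolves down a perfect fifth: F → Bb. In Eb major, Bb is scale degree 5, i.e. V.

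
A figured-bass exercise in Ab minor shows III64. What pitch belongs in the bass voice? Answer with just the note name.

Gb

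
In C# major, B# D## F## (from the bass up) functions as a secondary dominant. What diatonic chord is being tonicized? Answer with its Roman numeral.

iii

The chord is a major triad on B#.
A dominant resolves down a perfect fifth: B# → E#. In C# major, E# is scale degree 3, i.e. iii.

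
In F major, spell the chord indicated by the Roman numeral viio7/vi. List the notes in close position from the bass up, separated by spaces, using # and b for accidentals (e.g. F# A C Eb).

C# E G Bb

viio7/vi is a secondary leading-tone chord. The target vi is D in F major; the applied chord is rooted a semitone below, on C#.
Building a fully diminished seventh chord on C# gives C#-E-G-Bb.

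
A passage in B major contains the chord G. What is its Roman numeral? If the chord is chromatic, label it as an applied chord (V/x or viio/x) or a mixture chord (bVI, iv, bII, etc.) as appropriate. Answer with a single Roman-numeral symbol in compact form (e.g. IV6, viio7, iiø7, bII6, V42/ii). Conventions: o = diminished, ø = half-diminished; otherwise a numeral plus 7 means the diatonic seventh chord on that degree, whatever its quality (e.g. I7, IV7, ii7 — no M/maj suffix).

bVI

Stacked in thirds the chord is G-B-D: a major triad on G.
G is the lowered sixth degree of B major (diatonic 6 would be G#). This is a major triad on the lowered sixth degree, borrowed from the parallel minor.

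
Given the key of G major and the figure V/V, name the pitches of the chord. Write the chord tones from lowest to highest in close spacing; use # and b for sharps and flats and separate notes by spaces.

The slash means an applied dominant: we want the dominant of V. In G major, V is D major, and its dominant is built on A.
Building a major triad on A gives A-C#-E.

A C# E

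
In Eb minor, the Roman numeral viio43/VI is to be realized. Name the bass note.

Fb

The applied chord viio43/VI is rooted on Bb: Bb-Db-Fb-Abb.
The figure 43 means second inversion — the fifth is in the bass.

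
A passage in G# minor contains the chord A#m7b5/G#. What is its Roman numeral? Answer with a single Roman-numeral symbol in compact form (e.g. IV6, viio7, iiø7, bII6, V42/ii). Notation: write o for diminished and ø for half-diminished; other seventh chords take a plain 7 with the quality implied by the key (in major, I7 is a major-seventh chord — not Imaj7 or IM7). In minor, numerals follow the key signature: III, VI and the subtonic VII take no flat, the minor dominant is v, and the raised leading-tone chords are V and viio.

Stacked in thirds the chord is A#-C#-E-G#: a half-diminished seventh chord on A#.
In G# minor, A# is the supertonic; the diatonic half-diminished seventh chord there is iiø7.
With G# in the bass the chord is in third inversion, so the figured bass is 42.

iiø42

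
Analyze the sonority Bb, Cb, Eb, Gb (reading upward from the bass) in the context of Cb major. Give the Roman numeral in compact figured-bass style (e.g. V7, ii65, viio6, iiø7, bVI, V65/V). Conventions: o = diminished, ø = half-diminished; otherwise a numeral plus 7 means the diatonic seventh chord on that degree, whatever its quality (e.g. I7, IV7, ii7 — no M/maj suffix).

Stacked in thirds the chord is Cb-Eb-Gb-Bb: a major seventh chord on Cb.
In Cb major, Cb is the tonic; the diatonic major seventh chord there is I7.
With Bb in the bass the chord is in third inversion, so the figured bass is 42.

I42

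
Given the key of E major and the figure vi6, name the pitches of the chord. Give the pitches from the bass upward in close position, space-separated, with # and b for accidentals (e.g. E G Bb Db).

In E major, the submediant is C#, and the diatonic chord built there is a minor triad.
Stacking thirds from C# gives C#-E-G#.
The figured bass 6 indicates first inversion, placing the third (E) in the bass: E-G#-C#.

E G# C#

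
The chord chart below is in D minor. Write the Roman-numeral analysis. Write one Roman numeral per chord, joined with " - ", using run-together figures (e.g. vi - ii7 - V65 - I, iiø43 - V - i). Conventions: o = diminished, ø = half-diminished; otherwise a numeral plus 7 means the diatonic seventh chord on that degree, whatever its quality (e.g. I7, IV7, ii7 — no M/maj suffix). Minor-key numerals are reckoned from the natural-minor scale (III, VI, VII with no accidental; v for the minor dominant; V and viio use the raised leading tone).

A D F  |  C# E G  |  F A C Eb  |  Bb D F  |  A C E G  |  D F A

i64 - viio - V7/VI - VI - v7 - i

A-D-F: minor triad on D = scale degree 1 → i64.
C#-E-G: root C# is the leading tone; diminished triad there is viio.
F-A-C-Eb is the secondary dominant of VI (dominant seventh chord on F): V7/VI.
Bb-D-F: major triad on Bb = scale degree 6 → VI.
A-C-E-G: minor seventh chord on A = scale degree 5 → v7.
D-F-A: minor triad on D = scale degree 1 → i.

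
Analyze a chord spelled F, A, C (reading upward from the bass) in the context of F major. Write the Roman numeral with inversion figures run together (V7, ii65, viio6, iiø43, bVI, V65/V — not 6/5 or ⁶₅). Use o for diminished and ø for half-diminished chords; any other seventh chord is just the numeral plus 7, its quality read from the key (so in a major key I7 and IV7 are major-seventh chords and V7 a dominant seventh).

The pitches F-A-C form a major triad rooted on F.
In F major, F is the tonic; the diatonic major triad there is I.

I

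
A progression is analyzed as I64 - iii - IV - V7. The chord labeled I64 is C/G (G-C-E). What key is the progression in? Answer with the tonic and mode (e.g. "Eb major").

I64 is given as G-C-E — a major triad with root C.
If C is scale degree 1 and the mode makes that degree carry a major triad, the tonic is C and the mode is major.

C major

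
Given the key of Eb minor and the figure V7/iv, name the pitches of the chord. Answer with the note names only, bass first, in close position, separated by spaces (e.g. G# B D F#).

Eb G Bb Db

V7/iv is a secondary dominant — the dominant seventh of iv. iv in Eb minor is Ab, so the applied chord's root is Eb, a perfect fifth above.
Building a dominant seventh chord on Eb gives Eb-G-Bb-Db.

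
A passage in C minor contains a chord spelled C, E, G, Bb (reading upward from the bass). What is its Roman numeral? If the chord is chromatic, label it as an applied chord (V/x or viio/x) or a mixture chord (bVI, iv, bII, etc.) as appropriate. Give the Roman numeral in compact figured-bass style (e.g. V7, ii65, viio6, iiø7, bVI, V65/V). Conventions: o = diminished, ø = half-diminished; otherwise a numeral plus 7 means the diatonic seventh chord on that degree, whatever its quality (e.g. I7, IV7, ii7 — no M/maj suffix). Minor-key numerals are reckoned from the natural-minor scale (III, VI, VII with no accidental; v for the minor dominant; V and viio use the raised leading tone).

Stacked in thirds the chord is C-E-G-Bb: a dominant seventh chord on C.
C is not a diatonic chord root with this quality in C minor, but it lies a perfect fifth above F (iv), so the chord functions as an applied dominant of iv.

V7/iv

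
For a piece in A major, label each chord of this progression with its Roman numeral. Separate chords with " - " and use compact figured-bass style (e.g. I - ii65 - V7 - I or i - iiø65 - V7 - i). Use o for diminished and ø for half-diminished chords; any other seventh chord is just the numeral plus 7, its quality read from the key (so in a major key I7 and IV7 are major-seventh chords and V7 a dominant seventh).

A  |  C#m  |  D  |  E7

A has root A, degree 1 in A major, so I.
C#m: root C# is the mediant; minor triad there is iii.
D: root D is the subdominant; major triad there is IV.
E7: dominant seventh chord on E = scale degree 5 → V7.

I - iii - IV - V7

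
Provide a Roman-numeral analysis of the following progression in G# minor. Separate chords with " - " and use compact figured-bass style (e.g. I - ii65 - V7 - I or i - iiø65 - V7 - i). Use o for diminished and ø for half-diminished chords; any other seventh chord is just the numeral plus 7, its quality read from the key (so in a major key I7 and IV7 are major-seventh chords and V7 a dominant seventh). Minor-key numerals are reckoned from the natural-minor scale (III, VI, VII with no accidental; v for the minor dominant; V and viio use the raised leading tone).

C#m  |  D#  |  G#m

iv - V - i

C#m: root C# is the subdominant; minor triad there is iv.
D#: major triad on D# = scale degree 5 → V.
G#m: root G# is the tonic; minor triad there is i.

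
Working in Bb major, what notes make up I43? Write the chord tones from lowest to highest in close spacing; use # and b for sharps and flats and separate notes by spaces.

In Bb major, the tonic is Bb, and the diatonic chord built there is a major seventh chord.
Stacking thirds from Bb gives Bb-D-F-A.
With the 43 figure the chord is in second inversion; from the bass F upward in close position it reads F-A-Bb-D.

F A Bb D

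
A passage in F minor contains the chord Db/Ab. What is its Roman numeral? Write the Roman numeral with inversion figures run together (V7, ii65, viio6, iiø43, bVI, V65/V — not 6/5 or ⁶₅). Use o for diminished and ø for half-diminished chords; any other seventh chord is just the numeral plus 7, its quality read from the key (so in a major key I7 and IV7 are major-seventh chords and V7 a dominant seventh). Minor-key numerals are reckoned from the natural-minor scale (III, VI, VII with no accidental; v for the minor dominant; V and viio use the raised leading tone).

Stacked in thirds the chord is Db-F-Ab: a major triad on Db.
In F minor, Db is the submediant; the diatonic major triad there is VI.
With Ab in the bass the chord is in second inversion, so the figured bass is 64.

VI64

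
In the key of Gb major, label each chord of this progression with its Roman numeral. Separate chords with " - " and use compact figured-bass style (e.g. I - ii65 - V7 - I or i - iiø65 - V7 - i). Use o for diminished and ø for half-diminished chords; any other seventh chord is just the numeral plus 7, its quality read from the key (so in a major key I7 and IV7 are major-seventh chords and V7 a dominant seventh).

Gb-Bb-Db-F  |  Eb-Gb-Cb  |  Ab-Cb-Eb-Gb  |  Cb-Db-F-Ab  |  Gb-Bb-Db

Gb-Bb-Db-F has root Gb, degree 1 in Gb major, so I7.
Eb-Gb-Cb: root Cb is the subdominant; major triad there is IV6.
Ab-Cb-Eb-Gb: root Ab is the supertonic; minor seventh chord there is ii7.
Cb-Db-F-Ab: dominant seventh chord on Db = scale degree 5 → V42.
Gb-Bb-Db has root Gb, degree 1 in Gb major, so I.

I7 - IV6 - ii7 - V42 - I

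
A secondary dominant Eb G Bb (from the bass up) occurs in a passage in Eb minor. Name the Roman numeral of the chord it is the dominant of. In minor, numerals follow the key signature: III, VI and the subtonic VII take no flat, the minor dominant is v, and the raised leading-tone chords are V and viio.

iv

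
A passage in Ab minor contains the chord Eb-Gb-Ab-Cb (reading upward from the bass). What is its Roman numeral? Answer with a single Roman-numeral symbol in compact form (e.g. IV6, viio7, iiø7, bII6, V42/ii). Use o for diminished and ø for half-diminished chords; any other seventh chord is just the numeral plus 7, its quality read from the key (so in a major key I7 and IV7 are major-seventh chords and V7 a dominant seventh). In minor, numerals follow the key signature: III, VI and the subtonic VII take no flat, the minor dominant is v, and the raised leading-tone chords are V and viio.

i43

The pitches Ab-Cb-Eb-Gb form a minor seventh chord rooted on Ab.
Ab is scale degree 1 in Ab minor, and a minor seventh chord on that degree is written i7.
With Eb in the bass the chord is in second inversion, so the figured bass is 43.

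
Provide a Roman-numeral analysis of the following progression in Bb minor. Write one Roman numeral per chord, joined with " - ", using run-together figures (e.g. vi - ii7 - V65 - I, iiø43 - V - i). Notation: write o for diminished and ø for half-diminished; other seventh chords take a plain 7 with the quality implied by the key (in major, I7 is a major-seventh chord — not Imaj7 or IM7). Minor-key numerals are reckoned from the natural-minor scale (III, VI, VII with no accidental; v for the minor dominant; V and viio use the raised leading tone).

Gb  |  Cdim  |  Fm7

VI - iio - v7

Gb has root Gb, degree 6 in Bb minor, so VI.
Cdim: diminished triad on C = scale degree 2 → iio.
Fm7: minor seventh chord on F = scale degree 5 → v7.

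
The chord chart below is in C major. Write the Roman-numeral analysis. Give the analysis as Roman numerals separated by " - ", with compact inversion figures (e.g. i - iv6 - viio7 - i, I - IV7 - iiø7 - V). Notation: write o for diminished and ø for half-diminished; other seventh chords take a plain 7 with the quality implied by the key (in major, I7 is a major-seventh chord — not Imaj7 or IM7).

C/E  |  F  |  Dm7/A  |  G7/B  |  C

I6 - IV - ii43 - V65 - I

C/E: major triad on C = scale degree 1 → I6.
F: major triad on F = scale degree 4 → IV.
Dm7/A: minor seventh chord on D = scale degree 2 → ii43.
G7/B: root G is the dominant; dominant seventh chord there is V65.
C: major triad on C = scale degree 1 → I.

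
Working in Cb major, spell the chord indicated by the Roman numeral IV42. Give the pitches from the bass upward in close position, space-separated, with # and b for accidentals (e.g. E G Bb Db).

In Cb major, the subdominant is Fb, and the diatonic chord built there is a major seventh chord.
Stacking thirds from Fb gives Fb-Ab-Cb-Eb.
The figured bass 42 indicates third inversion, placing the seventh (Eb) in the bass: Eb-Fb-Ab-Cb.

Eb Fb Ab Cb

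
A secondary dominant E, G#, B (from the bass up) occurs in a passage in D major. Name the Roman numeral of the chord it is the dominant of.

V

The chord is a major triad on E.
A dominant resolves down a perfect fifth: E → A. In D major, A is scale degree 5, i.e. V.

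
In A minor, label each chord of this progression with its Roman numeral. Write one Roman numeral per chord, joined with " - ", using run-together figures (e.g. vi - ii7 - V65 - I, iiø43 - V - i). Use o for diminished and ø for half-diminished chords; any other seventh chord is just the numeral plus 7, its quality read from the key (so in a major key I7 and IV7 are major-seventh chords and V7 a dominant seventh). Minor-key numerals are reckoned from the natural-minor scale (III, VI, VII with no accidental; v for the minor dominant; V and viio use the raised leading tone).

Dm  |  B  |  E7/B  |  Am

iv - V/V - V43 - i

Dm has root D, degree 4 in A minor, so iv.
B: chromatic; B is V of V, so V/V.
E7/B: root E is the dominant; dominant seventh chord there is V43.
Am: minor triad on A = scale degree 1 → i.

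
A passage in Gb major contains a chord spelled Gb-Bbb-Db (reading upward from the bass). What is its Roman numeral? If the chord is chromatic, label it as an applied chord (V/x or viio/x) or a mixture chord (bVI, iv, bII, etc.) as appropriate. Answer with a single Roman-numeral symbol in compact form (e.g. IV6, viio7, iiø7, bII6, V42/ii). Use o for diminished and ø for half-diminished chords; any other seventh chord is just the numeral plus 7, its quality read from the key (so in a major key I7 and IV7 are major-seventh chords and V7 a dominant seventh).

i

The pitches Gb-Bbb-Db form a minor triad rooted on Gb.
Gb is the first degree of Gb major. This is the minor tonic, borrowed from the parallel minor.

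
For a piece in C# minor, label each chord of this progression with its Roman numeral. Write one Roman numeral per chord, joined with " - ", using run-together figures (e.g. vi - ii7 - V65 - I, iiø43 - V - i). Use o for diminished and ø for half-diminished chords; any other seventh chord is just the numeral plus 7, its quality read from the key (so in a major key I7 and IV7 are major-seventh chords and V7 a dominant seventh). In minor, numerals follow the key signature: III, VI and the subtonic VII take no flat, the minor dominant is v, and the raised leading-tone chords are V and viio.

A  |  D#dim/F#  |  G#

VI - iio6 - V

A: major triad on A = scale degree 6 → VI.
D#dim/F#: root D# is the supertonic; diminished triad there is iio6.
G#: root G# is the dominant; major triad there is V.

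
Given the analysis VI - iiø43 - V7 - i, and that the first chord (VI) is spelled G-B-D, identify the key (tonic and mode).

B minor

The chord G is a major triad rooted on G; its label is VI.
If G is scale degree 6 and the mode makes that degree carry a major triad, the tonic is B and the mode is minor.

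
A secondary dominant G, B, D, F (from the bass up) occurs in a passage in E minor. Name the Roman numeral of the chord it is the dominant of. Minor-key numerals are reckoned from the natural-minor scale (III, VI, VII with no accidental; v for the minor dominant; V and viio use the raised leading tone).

VI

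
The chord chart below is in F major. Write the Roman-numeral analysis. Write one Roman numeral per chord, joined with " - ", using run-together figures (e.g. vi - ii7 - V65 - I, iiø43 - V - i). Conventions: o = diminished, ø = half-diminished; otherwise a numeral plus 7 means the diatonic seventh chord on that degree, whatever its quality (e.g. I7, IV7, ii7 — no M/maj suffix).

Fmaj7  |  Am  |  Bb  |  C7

Fmaj7: major seventh chord on F = scale degree 1 → I7.
Am: minor triad on A = scale degree 3 → iii.
Bb: major triad on Bb = scale degree 4 → IV.
C7: dominant seventh chord on C = scale degree 5 → V7.

I7 - iii - IV - V7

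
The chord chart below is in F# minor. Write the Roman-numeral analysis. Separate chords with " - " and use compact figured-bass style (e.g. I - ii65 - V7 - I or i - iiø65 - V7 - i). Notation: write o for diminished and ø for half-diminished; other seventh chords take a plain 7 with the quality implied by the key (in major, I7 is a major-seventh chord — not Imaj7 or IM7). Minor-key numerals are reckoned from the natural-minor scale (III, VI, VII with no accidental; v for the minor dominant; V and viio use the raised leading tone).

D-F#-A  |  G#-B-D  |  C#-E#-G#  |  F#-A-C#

VI - iio - V - i

D-F#-A: root D is the submediant; major triad there is VI.
G#-B-D: root G# is the supertonic; diminished triad there is iio.
C#-E#-G#: root C# is the dominant; major triad there is V.
F#-A-C#: minor triad on F# = scale degree 1 → i.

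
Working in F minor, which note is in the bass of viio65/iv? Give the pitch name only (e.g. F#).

C

The applied chord viio65/iv is rooted on A: A-C-Eb-Gb.
The figure 65 means first inversion — the third is in the bass.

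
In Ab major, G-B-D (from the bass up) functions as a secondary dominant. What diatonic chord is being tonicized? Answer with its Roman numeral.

iii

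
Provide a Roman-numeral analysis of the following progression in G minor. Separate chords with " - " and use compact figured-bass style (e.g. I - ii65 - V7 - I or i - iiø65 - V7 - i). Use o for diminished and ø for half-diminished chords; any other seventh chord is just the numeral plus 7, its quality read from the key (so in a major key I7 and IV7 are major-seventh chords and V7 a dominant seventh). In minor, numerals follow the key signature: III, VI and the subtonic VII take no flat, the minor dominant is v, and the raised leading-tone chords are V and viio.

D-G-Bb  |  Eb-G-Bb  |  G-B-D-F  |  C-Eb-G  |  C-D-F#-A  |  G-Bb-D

i64 - VI - V7/iv - iv - V42 - i

D-G-Bb: root G is the tonic; minor triad there is i64.
Eb-G-Bb has root Eb, degree 6 in G minor, so VI.
G-B-D-F is the secondary dominant of iv (dominant seventh chord on G): V7/iv.
C-Eb-G has root C, degree 4 in G minor, so iv.
C-D-F#-A: root D is the dominant; dominant seventh chord there is V42.
G-Bb-D: root G is the tonic; minor triad there is i.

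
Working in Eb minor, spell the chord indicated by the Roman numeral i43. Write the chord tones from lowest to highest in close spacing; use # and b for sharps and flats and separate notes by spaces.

In Eb minor, the tonic is Eb, and the diatonic chord built there is a minor seventh chord.
Stacking thirds from Eb gives Eb-Gb-Bb-Db.
With the 43 figure the chord is in second inversion; from the bass Bb upward in close position it reads Bb-Db-Eb-Gb.

Bb Db Eb Gb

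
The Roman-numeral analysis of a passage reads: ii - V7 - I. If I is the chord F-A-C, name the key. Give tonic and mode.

The anchor chord is a major triad on F, labeled I.
If F is scale degree 1 and the mode makes that degree carry a major triad, the tonic is F and the mode is major.

F major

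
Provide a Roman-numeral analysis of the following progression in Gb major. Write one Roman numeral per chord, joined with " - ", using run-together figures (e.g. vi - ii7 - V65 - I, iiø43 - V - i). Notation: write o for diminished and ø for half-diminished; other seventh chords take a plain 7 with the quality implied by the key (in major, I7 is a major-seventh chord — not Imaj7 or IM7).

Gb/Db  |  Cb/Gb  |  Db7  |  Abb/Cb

Gb/Db has root Gb, degree 1 in Gb major, so I64.
Cb/Gb: root Cb is the subdominant; major triad there is IV64.
Db7: root Db is the dominant; dominant seventh chord there is V7.
Abb/Cb: Abb with this quality isn't in the key; a major triad on b2 is the Neapolitan sixth, bII6 (third, Cb, in the bass — hence the 6).

I64 - IV64 - V7 - bII6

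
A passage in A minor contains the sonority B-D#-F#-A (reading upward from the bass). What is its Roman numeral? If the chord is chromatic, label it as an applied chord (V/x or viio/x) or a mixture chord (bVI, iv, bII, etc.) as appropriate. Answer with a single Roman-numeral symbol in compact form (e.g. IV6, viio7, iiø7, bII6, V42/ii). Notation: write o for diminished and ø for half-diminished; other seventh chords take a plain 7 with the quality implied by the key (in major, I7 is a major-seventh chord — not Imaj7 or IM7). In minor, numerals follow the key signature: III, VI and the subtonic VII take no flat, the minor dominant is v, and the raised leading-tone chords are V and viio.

V7/V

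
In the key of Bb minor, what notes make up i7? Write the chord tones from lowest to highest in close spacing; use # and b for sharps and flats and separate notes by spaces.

In Bb minor, the tonic is Bb, and the diatonic chord built there is a minor seventh chord.
That chord is spelled Bb-Db-F-Ab.

Bb Db F Ab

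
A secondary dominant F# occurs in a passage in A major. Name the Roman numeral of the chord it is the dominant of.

ii

The chord is a major triad on F#.
A dominant resolves down a perfect fifth: F# → B. In A major, B is scale degree 2, i.e. ii.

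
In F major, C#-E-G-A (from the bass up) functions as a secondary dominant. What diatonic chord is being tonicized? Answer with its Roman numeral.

The chord is a dominant seventh chord on A.
A dominant resolves down a perfect fifth: A → D. In F major, D is scale degree 6, i.e. vi.

vi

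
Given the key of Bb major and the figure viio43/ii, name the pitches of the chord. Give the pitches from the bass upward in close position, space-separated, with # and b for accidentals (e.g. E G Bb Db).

F Ab B D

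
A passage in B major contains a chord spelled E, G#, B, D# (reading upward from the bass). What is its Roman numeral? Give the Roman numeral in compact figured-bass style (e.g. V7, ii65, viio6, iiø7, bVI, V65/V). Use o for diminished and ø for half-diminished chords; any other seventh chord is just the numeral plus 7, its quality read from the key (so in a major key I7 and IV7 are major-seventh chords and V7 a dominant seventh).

The pitches E-G#-B-D# form a major seventh chord rooted on E.
In B major, E is the subdominant; the diatonic major seventh chord there is IV7.

IV7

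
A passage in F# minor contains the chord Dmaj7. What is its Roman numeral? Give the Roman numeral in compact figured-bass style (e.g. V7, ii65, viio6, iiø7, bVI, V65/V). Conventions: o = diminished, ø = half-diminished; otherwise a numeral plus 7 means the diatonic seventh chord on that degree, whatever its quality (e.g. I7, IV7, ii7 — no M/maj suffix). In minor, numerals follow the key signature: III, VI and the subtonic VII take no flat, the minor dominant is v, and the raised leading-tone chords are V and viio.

VI7

Stacked in thirds the chord is D-F#-A-C#: a major seventh chord on D.
D is scale degree 6 in F# minor, and a major seventh chord on that degree is written VI7.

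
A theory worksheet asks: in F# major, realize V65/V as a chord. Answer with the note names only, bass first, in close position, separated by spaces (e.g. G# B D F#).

V65/V is a secondary dominant — the dominant seventh of V. V in F# major is C#, so the applied chord's root is G#, a perfect fifth above.
Building a dominant seventh chord on G# gives G#-B#-D#-F#.
With the 65 figure the chord is in first inversion; from the bass B# upward in close position it reads B#-D#-F#-G#.

B# D# F# G#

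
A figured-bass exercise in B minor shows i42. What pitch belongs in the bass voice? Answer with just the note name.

i in B minor has root B; the chord is B-D-F#-A.
The figure 42 means third inversion — the seventh is in the bass.

A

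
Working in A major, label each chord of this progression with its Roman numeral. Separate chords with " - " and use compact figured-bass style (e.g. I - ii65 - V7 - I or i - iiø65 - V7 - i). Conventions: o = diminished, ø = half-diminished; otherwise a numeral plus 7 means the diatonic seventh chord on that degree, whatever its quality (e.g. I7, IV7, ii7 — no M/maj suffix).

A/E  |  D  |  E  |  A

A/E: root A is the tonic; major triad there is I64.
D: major triad on D = scale degree 4 → IV.
E: major triad on E = scale degree 5 → V.
A: root A is the tonic; major triad there is I.

I64 - IV - V - I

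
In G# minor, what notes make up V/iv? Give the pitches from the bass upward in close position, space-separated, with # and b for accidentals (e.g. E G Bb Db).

G# B# D#

V/iv is a secondary dominant — the dominant triad of iv. iv in G# minor is C#, so the applied chord's root is G#, a perfect fifth above.
Building a major triad on G# gives G#-B#-D#.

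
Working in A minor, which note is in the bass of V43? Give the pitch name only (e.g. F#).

B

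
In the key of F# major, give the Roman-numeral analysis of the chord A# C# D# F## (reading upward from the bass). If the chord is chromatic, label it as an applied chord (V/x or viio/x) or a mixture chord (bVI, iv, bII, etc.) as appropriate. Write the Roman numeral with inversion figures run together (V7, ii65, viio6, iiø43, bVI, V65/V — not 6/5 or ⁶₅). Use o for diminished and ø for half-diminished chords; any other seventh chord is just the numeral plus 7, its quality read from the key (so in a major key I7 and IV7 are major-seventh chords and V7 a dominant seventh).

The pitches D#-F##-A#-C# form a dominant seventh chord rooted on D#.
D# is not a diatonic chord root with this quality in F# major, but it lies a perfect fifth above G# (ii), so the chord functions as an applied dominant of ii.
With A# in the bass the chord is in second inversion, so the figured bass is 43.

V43/ii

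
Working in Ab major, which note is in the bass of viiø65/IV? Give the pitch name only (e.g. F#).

Eb

The applied chord viiø65/IV is rooted on C: C-Eb-Gb-Bb.
The figure 65 means first inversion — the third is in the bass.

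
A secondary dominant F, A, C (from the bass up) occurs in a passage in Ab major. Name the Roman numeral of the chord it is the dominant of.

The chord is a major triad on F.
A dominant resolves down a perfect fifth: F → Bb. In Ab major, Bb is scale degree 2, i.e. ii.

ii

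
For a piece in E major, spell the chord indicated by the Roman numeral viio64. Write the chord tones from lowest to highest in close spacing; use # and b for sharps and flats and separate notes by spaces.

In E major, scale degree 7 is D#, and the diatonic chord built there is a diminished triad.
That chord is spelled D#-F#-A.
The figured bass 64 indicates second inversion, placing the fifth (A) in the bass: A-D#-F#.

A D# F#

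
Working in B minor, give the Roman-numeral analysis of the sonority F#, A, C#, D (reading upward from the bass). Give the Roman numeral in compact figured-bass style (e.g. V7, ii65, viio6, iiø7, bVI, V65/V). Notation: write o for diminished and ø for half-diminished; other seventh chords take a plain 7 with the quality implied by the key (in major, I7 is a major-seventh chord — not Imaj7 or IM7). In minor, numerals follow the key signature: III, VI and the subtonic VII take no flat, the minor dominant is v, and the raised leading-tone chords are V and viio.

III65

The pitches D-F#-A-C# form a major seventh chord rooted on D.
In B minor, D is the mediant; the diatonic major seventh chord there is III7.
With F# in the bass the chord is in first inversion, so the figured bass is 65.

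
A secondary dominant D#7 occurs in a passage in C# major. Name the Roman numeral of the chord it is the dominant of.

The chord is a dominant seventh chord on D#.
A dominant resolves down a perfect fifth: D# → G#. In C# major, G# is scale degree 5, i.e. V.

V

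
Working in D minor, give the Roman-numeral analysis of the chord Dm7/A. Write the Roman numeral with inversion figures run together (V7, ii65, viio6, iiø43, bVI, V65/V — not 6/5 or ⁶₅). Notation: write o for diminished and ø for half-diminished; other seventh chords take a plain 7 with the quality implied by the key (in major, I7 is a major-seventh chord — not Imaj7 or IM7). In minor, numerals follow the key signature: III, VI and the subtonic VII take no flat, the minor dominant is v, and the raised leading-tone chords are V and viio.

i43

The pitches D-F-A-C form a minor seventh chord rooted on D.
In D minor, D is the tonic; the diatonic minor seventh chord there is i7.
With A in the bass the chord is in second inversion, so the figured bass is 43.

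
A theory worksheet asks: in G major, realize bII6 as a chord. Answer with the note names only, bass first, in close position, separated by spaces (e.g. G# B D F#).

Scale degree 2 in G major is A; lowering it a half step gives Ab. bII6 is the Neapolitan sixth — a major triad on the lowered second degree, here in its customary first inversion.
So the chord is Ab-C-Eb, a major triad.
The figured bass 6 indicates first inversion, placing the third (C) in the bass: C-Eb-Ab.

C Eb Ab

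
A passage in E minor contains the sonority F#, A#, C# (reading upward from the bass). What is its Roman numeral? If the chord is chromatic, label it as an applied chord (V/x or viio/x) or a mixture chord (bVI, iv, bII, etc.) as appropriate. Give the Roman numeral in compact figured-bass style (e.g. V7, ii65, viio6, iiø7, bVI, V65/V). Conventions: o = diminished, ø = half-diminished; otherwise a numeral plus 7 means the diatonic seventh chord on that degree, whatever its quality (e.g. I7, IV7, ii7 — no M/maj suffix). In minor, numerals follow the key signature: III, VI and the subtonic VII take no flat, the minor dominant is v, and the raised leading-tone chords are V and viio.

The pitches F#-A#-C# form a major triad rooted on F#.
F# is not a diatonic chord root with this quality in E minor, but it lies a perfect fifth above B (V), so the chord functions as an applied dominant of V.

V/V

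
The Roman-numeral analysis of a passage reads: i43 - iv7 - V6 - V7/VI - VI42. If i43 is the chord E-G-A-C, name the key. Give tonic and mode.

A minor

The chord Am7/E is a minor seventh chord rooted on A; its label is i43.
If A is scale degree 1 and the mode makes that degree carry a minor seventh chord, the tonic is A and the mode is minor.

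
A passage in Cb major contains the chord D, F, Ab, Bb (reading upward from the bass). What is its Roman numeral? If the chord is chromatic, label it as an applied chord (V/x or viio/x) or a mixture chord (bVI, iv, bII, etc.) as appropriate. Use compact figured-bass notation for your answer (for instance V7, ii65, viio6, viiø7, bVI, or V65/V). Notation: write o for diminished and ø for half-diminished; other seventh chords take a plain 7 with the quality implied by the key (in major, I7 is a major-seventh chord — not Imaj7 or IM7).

V65/iii

The pitches Bb-D-F-Ab form a dominant seventh chord rooted on Bb.
Bb is not a diatonic chord root with this quality in Cb major, but it lies a perfect fifth above Eb (iii), so the chord functions as an applied dominant of iii.
With D in the bass the chord is in first inversion, so the figured bass is 65.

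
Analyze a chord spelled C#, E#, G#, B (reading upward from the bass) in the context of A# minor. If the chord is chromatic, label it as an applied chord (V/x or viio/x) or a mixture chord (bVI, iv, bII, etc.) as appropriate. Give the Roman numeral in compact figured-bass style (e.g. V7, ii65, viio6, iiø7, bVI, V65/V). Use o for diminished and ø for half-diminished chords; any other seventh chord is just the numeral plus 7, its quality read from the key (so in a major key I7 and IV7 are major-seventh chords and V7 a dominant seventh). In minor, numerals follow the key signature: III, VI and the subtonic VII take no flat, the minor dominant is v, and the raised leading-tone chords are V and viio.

V7/VI

Stacked in thirds the chord is C#-E#-G#-B: a dominant seventh chord on C#.
C# is not a diatonic chord root with this quality in A# minor, but it lies a perfect fifth above F# (VI), so the chord functions as an applied dominant of VI.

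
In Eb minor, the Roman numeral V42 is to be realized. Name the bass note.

Ab

V in Eb minor has root Bb; the chord is Bb-D-F-Ab.
The figure 42 means third inversion — the seventh is in the bass.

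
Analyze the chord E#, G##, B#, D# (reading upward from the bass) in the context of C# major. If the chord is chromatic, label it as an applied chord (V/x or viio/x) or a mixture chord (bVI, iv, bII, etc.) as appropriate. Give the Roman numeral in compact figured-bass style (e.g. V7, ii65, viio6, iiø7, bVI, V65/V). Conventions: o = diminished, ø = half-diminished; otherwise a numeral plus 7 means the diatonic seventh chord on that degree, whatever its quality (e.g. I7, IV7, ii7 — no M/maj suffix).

V7/vi

Stacked in thirds the chord is E#-G##-B#-D#: a dominant seventh chord on E#.
E# is not a diatonic chord root with this quality in C# major, but it lies a perfect fifth above A# (vi), so the chord functions as an applied dominant of vi.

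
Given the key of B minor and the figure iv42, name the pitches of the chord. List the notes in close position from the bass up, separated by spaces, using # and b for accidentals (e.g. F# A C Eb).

In B minor, the subdominant is E, and the diatonic chord built there is a minor seventh chord.
That chord is spelled E-G-B-D.
With the 42 figure the chord is in third inversion; from the bass D upward in close position it reads D-E-G-B.

D E G B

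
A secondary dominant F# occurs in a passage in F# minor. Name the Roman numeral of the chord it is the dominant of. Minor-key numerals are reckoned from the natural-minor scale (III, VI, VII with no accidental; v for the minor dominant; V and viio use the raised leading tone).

The chord is a major triad on F#.
A dominant resolves down a perfect fifth: F# → B. In F# minor, B is scale degree 4, i.e. iv.

iv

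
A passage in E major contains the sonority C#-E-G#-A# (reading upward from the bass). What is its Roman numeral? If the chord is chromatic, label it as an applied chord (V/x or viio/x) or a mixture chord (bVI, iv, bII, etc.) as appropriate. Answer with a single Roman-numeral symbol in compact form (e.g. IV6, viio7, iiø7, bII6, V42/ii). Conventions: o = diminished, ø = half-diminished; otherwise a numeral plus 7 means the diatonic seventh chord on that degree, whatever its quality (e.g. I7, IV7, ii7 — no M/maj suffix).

viiø65/V

Stacked in thirds the chord is A#-C#-E-G#: a half-diminished seventh chord on A#.
A# sits a half step below B (V in E major); a diminished chord there is the applied leading-tone chord of V.
With C# in the bass the chord is in first inversion, so the figured bass is 65.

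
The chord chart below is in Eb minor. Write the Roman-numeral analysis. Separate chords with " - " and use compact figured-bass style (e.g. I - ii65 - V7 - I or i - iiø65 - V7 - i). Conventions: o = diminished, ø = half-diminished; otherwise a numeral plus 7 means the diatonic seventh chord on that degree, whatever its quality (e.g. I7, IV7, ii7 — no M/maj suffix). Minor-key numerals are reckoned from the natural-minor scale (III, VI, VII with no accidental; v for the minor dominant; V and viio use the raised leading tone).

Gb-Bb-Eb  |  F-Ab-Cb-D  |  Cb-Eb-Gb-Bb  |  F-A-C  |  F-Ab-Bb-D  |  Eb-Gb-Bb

i6 - viio65 - VI7 - V/V - V43 - i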